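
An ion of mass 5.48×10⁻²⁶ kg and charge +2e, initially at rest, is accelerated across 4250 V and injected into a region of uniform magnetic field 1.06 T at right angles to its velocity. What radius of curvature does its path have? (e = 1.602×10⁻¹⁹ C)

r ≈ 0.0360 m

Acceleration: |q|V = ½mv² ⇒ v = √(2|q|V/m) = √(2·3.204×10⁻¹⁹·4250/5.48×10⁻²⁶) ≈ 2.229×10⁵ m/s.
In the field: r = mv/(|q|B) = (5.48×10⁻²⁶)(2.229×10⁵)/((3.204×10⁻¹⁹)(1.06)) ≈ 0.0360 m.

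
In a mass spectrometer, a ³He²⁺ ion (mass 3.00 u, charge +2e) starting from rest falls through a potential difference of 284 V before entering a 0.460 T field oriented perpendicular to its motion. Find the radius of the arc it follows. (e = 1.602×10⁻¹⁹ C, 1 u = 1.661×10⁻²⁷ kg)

Acceleration: |q|V = ½mv² ⇒ v = √(2|q|V/m) = √(2·3.204×10⁻¹⁹·284/4.983×10⁻²⁷) ≈ 1.911×10⁵ m/s.
In the field: r = mv/(|q|B) = (4.983×10⁻²⁷)(1.911×10⁵)/((3.204×10⁻¹⁹)(0.460)) ≈ 6.46×10⁻³ m.

r ≈ 6.46×10⁻³ m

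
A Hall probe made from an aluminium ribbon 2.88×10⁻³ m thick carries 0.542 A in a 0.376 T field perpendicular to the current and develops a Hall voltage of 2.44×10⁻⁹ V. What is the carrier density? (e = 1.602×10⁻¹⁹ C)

n ≈ 1.81×10²⁹ m⁻³

From V_H = IB/(n e t), n = IB/(V_H e t).
n = (0.542)(0.376)/((2.44×10⁻⁹)(1.602×10⁻¹⁹)(2.88×10⁻³)) ≈ 1.81×10²⁹ m⁻³.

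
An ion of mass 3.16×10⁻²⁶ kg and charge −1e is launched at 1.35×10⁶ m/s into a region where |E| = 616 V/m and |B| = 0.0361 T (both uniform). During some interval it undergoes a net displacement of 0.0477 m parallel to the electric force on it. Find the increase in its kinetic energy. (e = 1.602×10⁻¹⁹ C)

The magnetic force is always ⟂ v and does no work; only the electric force changes KE.
ΔKE = F_E · d = |q|E d = (1.602×10⁻¹⁹)(616)(0.0477) ≈ 4.71×10⁻¹⁸ J.

ΔKE ≈ 4.71×10⁻¹⁸ J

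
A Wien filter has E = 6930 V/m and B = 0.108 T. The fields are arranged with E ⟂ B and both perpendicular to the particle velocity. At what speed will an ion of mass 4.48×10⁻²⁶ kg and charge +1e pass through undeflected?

v = 6.42×10⁴ m/s

For undeflected motion the electric and magnetic forces balance: qE = qvB.
v = E/B = 6930/0.108 = 6.42×10⁴ m/s.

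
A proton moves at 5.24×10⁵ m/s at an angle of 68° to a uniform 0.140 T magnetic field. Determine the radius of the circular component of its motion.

r ≈ 0.0362 m

v⊥ = v sinθ = 5.24×10⁵·sin68° ≈ 4.858×10⁵ m/s.
r = m v⊥/(|q|B) = (1.673×10⁻²⁷)(4.858×10⁵)/((1.602×10⁻¹⁹)(0.140)) ≈ 0.0362 m.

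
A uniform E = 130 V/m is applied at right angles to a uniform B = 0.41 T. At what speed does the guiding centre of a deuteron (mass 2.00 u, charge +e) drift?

v_d ≈ 320 m/s

The E×B drift speed is v_d = E/B.
v_d = 130/0.41 = 320 m/s.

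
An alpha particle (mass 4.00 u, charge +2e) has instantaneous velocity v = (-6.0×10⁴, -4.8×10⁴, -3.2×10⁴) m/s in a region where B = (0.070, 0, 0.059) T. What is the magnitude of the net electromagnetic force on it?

v×B = (-2830, 1300, 3360) N/C.
F = q v×B = (3.204×10⁻¹⁹ C)·(-2830, 1300, 3360) = (-9.07×10⁻¹⁶, 4.17×10⁻¹⁶, 1.08×10⁻¹⁵) N.
|F| = 1.47×10⁻¹⁵ N.

|F| ≈ 1.47×10⁻¹⁵ N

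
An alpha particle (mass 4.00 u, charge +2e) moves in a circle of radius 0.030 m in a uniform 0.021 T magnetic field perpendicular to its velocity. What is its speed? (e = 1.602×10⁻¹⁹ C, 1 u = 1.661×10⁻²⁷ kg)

From |q|vB = mv²/r, v = |q|Br/m.
v = (3.204×10⁻¹⁹)(0.021)(0.030)/6.644×10⁻²⁷ ≈ 3.0×10⁴ m/s.

v ≈ 3.0×10⁴ m/s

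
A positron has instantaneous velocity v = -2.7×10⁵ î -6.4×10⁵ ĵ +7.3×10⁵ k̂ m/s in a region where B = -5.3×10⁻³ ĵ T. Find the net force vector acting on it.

v×B = (3870, 0, 1430) N/C.
F = q v×B = (1.602×10⁻¹⁹ C)·(3870, 0, 1430) = (6.20×10⁻¹⁶, 0, 2.29×10⁻¹⁶) N.

F ≈ (6.20×10⁻¹⁶, 0, 2.29×10⁻¹⁶) N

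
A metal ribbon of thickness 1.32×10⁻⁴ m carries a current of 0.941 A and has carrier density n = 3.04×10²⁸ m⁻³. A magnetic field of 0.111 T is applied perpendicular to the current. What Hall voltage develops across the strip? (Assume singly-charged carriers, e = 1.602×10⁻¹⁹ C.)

V_H ≈ 1.62×10⁻⁷ V

V_H = IB/(n e t).
V_H = (0.941)(0.111)/((3.04×10²⁸)(1.602×10⁻¹⁹)(1.32×10⁻⁴)) ≈ 1.62×10⁻⁷ V.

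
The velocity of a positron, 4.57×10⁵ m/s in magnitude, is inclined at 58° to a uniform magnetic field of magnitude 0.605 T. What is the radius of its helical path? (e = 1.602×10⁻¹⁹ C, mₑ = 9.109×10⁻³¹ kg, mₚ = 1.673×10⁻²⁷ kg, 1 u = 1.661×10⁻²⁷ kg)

r ≈ 3.64×10⁻⁶ m

v⊥ = v sinθ = 4.57×10⁵·sin58° ≈ 3.876×10⁵ m/s.
r = m v⊥/(|q|B) = (9.109×10⁻³¹)(3.876×10⁵)/((1.602×10⁻¹⁹)(0.605)) ≈ 3.64×10⁻⁶ m.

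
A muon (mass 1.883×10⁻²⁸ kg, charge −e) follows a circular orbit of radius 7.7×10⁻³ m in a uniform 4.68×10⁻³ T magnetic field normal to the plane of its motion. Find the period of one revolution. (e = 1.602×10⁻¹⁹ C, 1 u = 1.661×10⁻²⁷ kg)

The cyclotron period depends only on m, q, B: T = 2πm/(|q|B).
T = 2π(1.883×10⁻²⁸)/((1.602×10⁻¹⁹)(4.68×10⁻³)) ≈ 1.58×10⁻⁶ s.

T ≈ 1.58×10⁻⁶ s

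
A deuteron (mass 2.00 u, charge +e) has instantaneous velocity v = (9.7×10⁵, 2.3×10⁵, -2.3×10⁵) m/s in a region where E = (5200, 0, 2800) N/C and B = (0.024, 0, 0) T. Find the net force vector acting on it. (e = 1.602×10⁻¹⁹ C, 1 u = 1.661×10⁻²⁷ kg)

F ≈ (8.33×10⁻¹⁶, -8.84×10⁻¹⁶, -4.36×10⁻¹⁶) N

v×B = (0, -5520, -5520) N/C.
E + v×B = (5200, -5520, -2720) N/C.
F = q(E + v×B) = (1.602×10⁻¹⁹ C)·(5200, -5520, -2720) = (8.33×10⁻¹⁶, -8.84×10⁻¹⁶, -4.36×10⁻¹⁶) N.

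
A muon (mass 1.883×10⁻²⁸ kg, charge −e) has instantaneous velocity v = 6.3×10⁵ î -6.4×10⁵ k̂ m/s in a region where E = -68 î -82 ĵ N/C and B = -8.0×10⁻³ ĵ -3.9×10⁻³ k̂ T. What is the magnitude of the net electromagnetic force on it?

|F| ≈ 1.22×10⁻¹⁵ N

v×B = (-5120, 2460, -5040) N/C.
E + v×B = (-5190, 2380, -5040) N/C.
F = q(E + v×B) = (−1.602×10⁻¹⁹ C)·(-5190, 2380, -5040) = (8.31×10⁻¹⁶, -3.80×10⁻¹⁶, 8.07×10⁻¹⁶) N.
|F| = 1.22×10⁻¹⁵ N.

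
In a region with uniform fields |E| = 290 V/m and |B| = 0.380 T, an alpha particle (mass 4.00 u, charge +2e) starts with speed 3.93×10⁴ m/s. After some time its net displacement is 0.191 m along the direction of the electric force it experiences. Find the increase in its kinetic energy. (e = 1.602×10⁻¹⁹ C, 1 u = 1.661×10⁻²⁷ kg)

ΔKE ≈ 1.77×10⁻¹⁷ J

The magnetic force is always ⟂ v and does no work; only the electric force changes KE.
ΔKE = F_E · d = |q|E d = (3.204×10⁻¹⁹)(290)(0.191) ≈ 1.77×10⁻¹⁷ J.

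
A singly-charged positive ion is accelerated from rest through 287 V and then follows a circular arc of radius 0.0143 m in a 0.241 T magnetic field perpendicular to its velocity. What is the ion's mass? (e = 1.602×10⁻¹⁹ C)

m ≈ 3.31×10⁻²⁷ kg

Combine |q|V = ½mv² and r = mv/(|q|B): eliminate v to get m = qB²r²/(2V).
m = (1.602×10⁻¹⁹)(0.241)²(0.0143)²/(2·287) ≈ 3.31×10⁻²⁷ kg.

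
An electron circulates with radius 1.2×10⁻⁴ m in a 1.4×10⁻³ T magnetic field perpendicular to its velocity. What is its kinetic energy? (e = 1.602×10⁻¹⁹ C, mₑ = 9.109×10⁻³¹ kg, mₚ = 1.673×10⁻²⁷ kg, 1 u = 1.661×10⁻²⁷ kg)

v = |q|Br/m, then KE = ½mv² = (qBr)²/(2m).
v = (1.602×10⁻¹⁹)(1.4×10⁻³)(1.2×10⁻⁴)/9.109×10⁻³¹ ≈ 2.955×10⁴ m/s.
KE = ½(9.109×10⁻³¹)(2.955×10⁴)² ≈ 4.0×10⁻²² J = 2.5×10⁻³ eV.

KE ≈ 2.5×10⁻³ eV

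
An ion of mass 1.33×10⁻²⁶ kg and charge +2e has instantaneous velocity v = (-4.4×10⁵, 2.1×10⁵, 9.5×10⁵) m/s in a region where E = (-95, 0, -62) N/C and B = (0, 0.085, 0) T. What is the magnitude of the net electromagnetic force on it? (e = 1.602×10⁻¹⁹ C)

v×B = (-8.08×10⁴, 0, -3.74×10⁴) N/C.
E + v×B = (-8.08×10⁴, 0, -3.75×10⁴) N/C.
F = q(E + v×B) = (3.204×10⁻¹⁹ C)·(-8.08×10⁴, 0, -3.75×10⁴) = (-2.59×10⁻¹⁴, 0, -1.20×10⁻¹⁴) N.
|F| = 2.85×10⁻¹⁴ N.

|F| ≈ 2.85×10⁻¹⁴ N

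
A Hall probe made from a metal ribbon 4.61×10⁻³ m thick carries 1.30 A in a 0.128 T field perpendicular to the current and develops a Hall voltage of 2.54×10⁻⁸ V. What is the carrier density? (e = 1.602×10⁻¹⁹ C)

n ≈ 8.87×10²⁷ m⁻³

From V_H = IB/(n e t), n = IB/(V_H e t).
n = (1.30)(0.128)/((2.54×10⁻⁸)(1.602×10⁻¹⁹)(4.61×10⁻³)) ≈ 8.87×10²⁷ m⁻³.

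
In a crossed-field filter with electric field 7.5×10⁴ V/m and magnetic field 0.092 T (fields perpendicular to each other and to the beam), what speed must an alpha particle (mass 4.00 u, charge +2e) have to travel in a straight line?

v = 8.2×10⁵ m/s

Zero net Lorentz force requires |qE| = |q v×B|, i.e. E = vB.
v = E/B = 7.5×10⁴/0.092 = 8.2×10⁵ m/s.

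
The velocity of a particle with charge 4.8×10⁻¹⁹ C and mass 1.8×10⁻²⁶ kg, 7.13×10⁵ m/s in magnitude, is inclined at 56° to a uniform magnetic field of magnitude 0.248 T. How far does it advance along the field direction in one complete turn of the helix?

v∥ = v cosθ = 7.13×10⁵·cos56° ≈ 3.987×10⁵ m/s.
T = 2πm/(|q|B) = 2π(1.8×10⁻²⁶)/((4.8×10⁻¹⁹)(0.248)) ≈ 9.501×10⁻⁷ s.
pitch = v∥ T = (3.987×10⁵)(9.501×10⁻⁷) ≈ 0.379 m.

p ≈ 0.379 m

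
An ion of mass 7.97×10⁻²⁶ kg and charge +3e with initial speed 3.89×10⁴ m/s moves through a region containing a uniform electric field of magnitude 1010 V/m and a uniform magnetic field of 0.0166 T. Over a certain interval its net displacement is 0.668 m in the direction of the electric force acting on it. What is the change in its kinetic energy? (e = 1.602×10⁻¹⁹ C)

The magnetic force is always ⟂ v and does no work; only the electric force changes KE.
ΔKE = F_E · d = |q|E d = (4.806×10⁻¹⁹)(1010)(0.668) ≈ 3.24×10⁻¹⁶ J.

ΔKE ≈ 3.24×10⁻¹⁶ J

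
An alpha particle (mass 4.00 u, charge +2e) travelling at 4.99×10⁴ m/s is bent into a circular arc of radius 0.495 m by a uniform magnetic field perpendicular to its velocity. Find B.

From |q|vB = mv²/r, B = mv/(|q|r).
B = (6.644×10⁻²⁷)(4.99×10⁴)/((3.204×10⁻¹⁹)(0.495)) ≈ 2.09×10⁻³ T.

B ≈ 2.09×10⁻³ T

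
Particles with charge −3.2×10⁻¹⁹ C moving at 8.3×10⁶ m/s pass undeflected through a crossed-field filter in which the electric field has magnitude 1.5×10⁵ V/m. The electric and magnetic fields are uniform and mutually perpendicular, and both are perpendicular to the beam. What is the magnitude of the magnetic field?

Balance of forces in the selector: qE = qvB ⇒ B = E/v.
B = 1.5×10⁵/8.3×10⁶ = 0.018 T.

B = 0.018 T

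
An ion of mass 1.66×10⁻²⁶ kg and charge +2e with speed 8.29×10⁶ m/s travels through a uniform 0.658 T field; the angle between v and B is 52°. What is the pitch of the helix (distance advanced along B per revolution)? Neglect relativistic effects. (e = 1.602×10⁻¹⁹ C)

p ≈ 2.53 m

v∥ = v cosθ = 8.29×10⁶·cos52° ≈ 5.104×10⁶ m/s.
T = 2πm/(|q|B) = 2π(1.66×10⁻²⁶)/((3.204×10⁻¹⁹)(0.658)) ≈ 4.947×10⁻⁷ s.
pitch = v∥ T = (5.104×10⁶)(4.947×10⁻⁷) ≈ 2.53 m.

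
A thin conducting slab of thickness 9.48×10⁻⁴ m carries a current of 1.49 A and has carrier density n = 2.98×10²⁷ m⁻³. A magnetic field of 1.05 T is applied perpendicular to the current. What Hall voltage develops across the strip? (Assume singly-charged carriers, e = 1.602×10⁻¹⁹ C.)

V_H = IB/(n e t).
V_H = (1.49)(1.05)/((2.98×10²⁷)(1.602×10⁻¹⁹)(9.48×10⁻⁴)) ≈ 3.46×10⁻⁶ V.

V_H ≈ 3.46×10⁻⁶ V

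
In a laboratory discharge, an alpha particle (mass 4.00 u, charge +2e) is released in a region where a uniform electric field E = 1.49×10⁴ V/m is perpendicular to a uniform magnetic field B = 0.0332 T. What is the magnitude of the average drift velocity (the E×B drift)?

v_d ≈ 4.49×10⁵ m/s

The E×B drift speed is v_d = E/B.
v_d = 1.49×10⁴/0.0332 = 4.49×10⁵ m/s.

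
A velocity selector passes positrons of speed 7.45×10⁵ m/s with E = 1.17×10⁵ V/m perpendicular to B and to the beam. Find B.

B = 0.157 T

Balance of forces in the selector: qE = qvB ⇒ B = E/v.
B = 1.17×10⁵/7.45×10⁵ = 0.157 T.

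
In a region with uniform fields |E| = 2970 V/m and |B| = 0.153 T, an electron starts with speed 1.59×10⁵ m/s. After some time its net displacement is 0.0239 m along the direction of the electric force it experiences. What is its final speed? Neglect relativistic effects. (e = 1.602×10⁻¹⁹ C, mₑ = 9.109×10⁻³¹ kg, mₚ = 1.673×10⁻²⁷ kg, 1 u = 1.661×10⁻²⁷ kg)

B does no work; ΔKE = |q|E d.
½mv_f² = ½mv₀² + |q|Ed = ½(9.109×10⁻³¹)(1.59×10⁵)² + (1.602×10⁻¹⁹)(2970)(0.0239) ≈ 1.151×10⁻²⁰ J + 1.137×10⁻¹⁷ J ≈ 1.138×10⁻¹⁷ J.
v_f = √(2·1.138×10⁻¹⁷/9.109×10⁻³¹) ≈ 5.00×10⁶ m/s.

v_f ≈ 5.00×10⁶ m/s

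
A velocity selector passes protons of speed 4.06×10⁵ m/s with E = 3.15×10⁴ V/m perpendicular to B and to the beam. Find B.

Balance of forces in the selector: qE = qvB ⇒ B = E/v.
B = 3.15×10⁴/4.06×10⁵ = 0.0776 T.

B = 0.0776 T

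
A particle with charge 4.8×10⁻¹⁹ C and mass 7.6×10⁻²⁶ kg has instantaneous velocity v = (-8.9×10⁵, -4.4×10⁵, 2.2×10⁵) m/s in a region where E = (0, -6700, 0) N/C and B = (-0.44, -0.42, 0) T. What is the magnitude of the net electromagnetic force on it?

v×B = (9.24×10⁴, -9.68×10⁴, 1.80×10⁵) N/C.
E + v×B = (9.24×10⁴, -1.04×10⁵, 1.80×10⁵) N/C.
F = q(E + v×B) = (4.8×10⁻¹⁹ C)·(9.24×10⁴, -1.04×10⁵, 1.80×10⁵) = (4.44×10⁻¹⁴, -4.97×10⁻¹⁴, 8.65×10⁻¹⁴) N.
|F| = 1.09×10⁻¹³ N.

|F| ≈ 1.09×10⁻¹³ N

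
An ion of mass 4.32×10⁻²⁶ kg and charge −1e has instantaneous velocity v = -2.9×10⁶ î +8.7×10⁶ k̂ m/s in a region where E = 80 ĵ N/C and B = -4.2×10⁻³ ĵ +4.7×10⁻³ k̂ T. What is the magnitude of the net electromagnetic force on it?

|F| ≈ 6.55×10⁻¹⁵ N

v×B = (3.65×10⁴, 1.36×10⁴, 1.22×10⁴) N/C.
E + v×B = (3.65×10⁴, 1.37×10⁴, 1.22×10⁴) N/C.
F = q(E + v×B) = (−1.602×10⁻¹⁹ C)·(3.65×10⁴, 1.37×10⁴, 1.22×10⁴) = (-5.85×10⁻¹⁵, -2.20×10⁻¹⁵, -1.95×10⁻¹⁵) N.
|F| = 6.55×10⁻¹⁵ N.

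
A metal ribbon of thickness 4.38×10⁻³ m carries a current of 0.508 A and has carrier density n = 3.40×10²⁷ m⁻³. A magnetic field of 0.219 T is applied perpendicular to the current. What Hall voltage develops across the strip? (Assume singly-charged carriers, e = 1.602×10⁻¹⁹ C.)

V_H ≈ 4.66×10⁻⁸ V

V_H = IB/(n e t).
V_H = (0.508)(0.219)/((3.40×10²⁷)(1.602×10⁻¹⁹)(4.38×10⁻³)) ≈ 4.66×10⁻⁸ V.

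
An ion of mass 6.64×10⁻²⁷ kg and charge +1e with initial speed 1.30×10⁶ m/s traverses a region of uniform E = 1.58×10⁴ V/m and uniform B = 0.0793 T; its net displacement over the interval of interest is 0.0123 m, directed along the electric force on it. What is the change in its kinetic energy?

The magnetic force is always ⟂ v and does no work; only the electric force changes KE.
ΔKE = F_E · d = |q|E d = (1.602×10⁻¹⁹)(1.58×10⁴)(0.0123) ≈ 3.11×10⁻¹⁷ J.

ΔKE ≈ 3.11×10⁻¹⁷ J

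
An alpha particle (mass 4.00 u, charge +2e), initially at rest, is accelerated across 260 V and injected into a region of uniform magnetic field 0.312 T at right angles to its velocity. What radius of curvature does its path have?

Acceleration: |q|V = ½mv² ⇒ v = √(2|q|V/m) = √(2·3.204×10⁻¹⁹·260/6.644×10⁻²⁷) ≈ 1.584×10⁵ m/s.
In the field: r = mv/(|q|B) = (6.644×10⁻²⁷)(1.584×10⁵)/((3.204×10⁻¹⁹)(0.312)) ≈ 0.0105 m.

r ≈ 0.0105 m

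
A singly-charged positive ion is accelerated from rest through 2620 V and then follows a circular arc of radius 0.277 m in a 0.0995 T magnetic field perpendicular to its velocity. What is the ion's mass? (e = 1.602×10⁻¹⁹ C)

m ≈ 2.32×10⁻²⁶ kg

Combine |q|V = ½mv² and r = mv/(|q|B): eliminate v to get m = qB²r²/(2V).
m = (1.602×10⁻¹⁹)(0.0995)²(0.277)²/(2·2620) ≈ 2.32×10⁻²⁶ kg.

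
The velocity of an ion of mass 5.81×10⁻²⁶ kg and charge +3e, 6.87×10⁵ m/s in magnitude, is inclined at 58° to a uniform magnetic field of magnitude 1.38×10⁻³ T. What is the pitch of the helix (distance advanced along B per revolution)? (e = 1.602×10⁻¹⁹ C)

p ≈ 200 m

v∥ = v cosθ = 6.87×10⁵·cos58° ≈ 3.641×10⁵ m/s.
T = 2πm/(|q|B) = 2π(5.81×10⁻²⁶)/((4.806×10⁻¹⁹)(1.38×10⁻³)) ≈ 5.504×10⁻⁴ s.
pitch = v∥ T = (3.641×10⁵)(5.504×10⁻⁴) ≈ 200 m.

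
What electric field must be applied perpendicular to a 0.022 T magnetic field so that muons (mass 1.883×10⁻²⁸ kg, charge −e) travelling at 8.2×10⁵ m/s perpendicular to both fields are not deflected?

For straight-line motion qE = qvB, so E = vB.
E = 8.2×10⁵ × 0.022 = 1.8×10⁴ V/m.

E = 1.8×10⁴ V/m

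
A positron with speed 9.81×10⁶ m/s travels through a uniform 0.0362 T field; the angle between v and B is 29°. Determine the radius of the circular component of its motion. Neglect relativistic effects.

r ≈ 7.47×10⁻⁴ m

v⊥ = v sinθ = 9.81×10⁶·sin29° ≈ 4.756×10⁶ m/s.
r = m v⊥/(|q|B) = (9.109×10⁻³¹)(4.756×10⁶)/((1.602×10⁻¹⁹)(0.0362)) ≈ 7.47×10⁻⁴ m.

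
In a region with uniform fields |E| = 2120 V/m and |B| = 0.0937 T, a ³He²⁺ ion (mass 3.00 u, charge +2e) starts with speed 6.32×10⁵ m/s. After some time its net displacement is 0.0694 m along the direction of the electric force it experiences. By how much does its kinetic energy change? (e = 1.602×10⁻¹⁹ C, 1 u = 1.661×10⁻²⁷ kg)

ΔKE ≈ 4.71×10⁻¹⁷ J

The magnetic force is always ⟂ v and does no work; only the electric force changes KE.
ΔKE = F_E · d = |q|E d = (3.204×10⁻¹⁹)(2120)(0.0694) ≈ 4.71×10⁻¹⁷ J.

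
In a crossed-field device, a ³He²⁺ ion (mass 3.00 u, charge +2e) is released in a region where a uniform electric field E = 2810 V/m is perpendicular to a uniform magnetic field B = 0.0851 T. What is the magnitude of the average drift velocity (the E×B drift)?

The steady drift has the magnetic force balancing the electric force, so v_d = E/B.
v_d = 2810/0.0851 = 3.30×10⁴ m/s.

v_d ≈ 3.30×10⁴ m/s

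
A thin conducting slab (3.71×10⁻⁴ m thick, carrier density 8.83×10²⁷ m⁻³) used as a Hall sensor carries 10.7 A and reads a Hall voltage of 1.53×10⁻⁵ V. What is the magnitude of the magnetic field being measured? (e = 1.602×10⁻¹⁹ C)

From V_H = IB/(n e t), B = V_H n e t / I.
B = (1.53×10⁻⁵)(8.83×10²⁷)(1.602×10⁻¹⁹)(3.71×10⁻⁴)/10.7 ≈ 0.750 T.

B ≈ 0.750 T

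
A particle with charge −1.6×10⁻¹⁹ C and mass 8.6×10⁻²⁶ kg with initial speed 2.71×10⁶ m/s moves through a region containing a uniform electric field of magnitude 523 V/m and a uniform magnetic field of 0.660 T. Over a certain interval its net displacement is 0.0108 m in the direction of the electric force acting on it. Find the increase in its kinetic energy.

The magnetic force is always ⟂ v and does no work; only the electric force changes KE.
ΔKE = F_E · d = |q|E d = (1.6×10⁻¹⁹)(523)(0.0108) ≈ 9.04×10⁻¹⁹ J.

ΔKE ≈ 9.04×10⁻¹⁹ J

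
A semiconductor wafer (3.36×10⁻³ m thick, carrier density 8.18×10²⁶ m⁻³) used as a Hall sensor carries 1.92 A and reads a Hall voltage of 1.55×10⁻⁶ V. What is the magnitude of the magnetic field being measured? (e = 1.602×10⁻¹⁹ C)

B ≈ 0.355 T

From V_H = IB/(n e t), B = V_H n e t / I.
B = (1.55×10⁻⁶)(8.18×10²⁶)(1.602×10⁻¹⁹)(3.36×10⁻³)/1.92 ≈ 0.355 T.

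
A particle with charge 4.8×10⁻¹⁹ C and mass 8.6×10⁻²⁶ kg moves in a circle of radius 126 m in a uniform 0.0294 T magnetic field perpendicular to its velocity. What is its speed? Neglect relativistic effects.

From |q|vB = mv²/r, v = |q|Br/m.
v = (4.8×10⁻¹⁹)(0.0294)(126)/8.6×10⁻²⁶ ≈ 2.07×10⁷ m/s.

v ≈ 2.07×10⁷ m/s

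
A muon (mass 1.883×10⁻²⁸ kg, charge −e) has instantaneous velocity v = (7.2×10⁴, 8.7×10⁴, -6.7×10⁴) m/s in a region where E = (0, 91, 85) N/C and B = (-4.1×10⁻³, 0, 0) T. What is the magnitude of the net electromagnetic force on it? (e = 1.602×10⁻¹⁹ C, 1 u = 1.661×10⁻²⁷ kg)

|F| ≈ 9.19×10⁻¹⁷ N

v×B = (0, 275, 357) N/C.
E + v×B = (0, 366, 442) N/C.
F = q(E + v×B) = (−1.602×10⁻¹⁹ C)·(0, 366, 442) = (0, -5.86×10⁻¹⁷, -7.08×10⁻¹⁷) N.
|F| = 9.19×10⁻¹⁷ N.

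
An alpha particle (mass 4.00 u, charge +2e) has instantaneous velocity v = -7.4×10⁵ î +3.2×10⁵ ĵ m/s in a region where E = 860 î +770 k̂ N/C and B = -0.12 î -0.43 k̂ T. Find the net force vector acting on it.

v×B = (-1.38×10⁵, -3.18×10⁵, 3.84×10⁴) N/C.
E + v×B = (-1.37×10⁵, -3.18×10⁵, 3.92×10⁴) N/C.
F = q(E + v×B) = (3.204×10⁻¹⁹ C)·(-1.37×10⁵, -3.18×10⁵, 3.92×10⁴) = (-4.38×10⁻¹⁴, -1.02×10⁻¹³, 1.26×10⁻¹⁴) N.

F ≈ (-4.38×10⁻¹⁴, -1.02×10⁻¹³, 1.26×10⁻¹⁴) N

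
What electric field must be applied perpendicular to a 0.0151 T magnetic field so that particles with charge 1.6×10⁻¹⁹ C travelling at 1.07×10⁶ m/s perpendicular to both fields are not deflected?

For straight-line motion qE = qvB, so E = vB.
E = 1.07×10⁶ × 0.0151 = 1.62×10⁴ V/m.

E = 1.62×10⁴ V/m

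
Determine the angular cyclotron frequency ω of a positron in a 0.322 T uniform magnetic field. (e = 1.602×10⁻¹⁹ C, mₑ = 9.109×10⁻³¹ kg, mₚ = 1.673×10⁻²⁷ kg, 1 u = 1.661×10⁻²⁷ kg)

ω = |q|B/m.
ω = (1.602×10⁻¹⁹)(0.322)/9.109×10⁻³¹ ≈ 5.66×10¹⁰ rad/s.

ω ≈ 5.66×10¹⁰ rad/s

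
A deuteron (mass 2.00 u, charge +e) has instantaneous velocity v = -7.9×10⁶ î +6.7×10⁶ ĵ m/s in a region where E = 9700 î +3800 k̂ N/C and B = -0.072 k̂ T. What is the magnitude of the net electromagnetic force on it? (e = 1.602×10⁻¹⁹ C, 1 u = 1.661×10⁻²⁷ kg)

v×B = (-4.82×10⁵, -5.69×10⁵, 0) N/C.
E + v×B = (-4.73×10⁵, -5.69×10⁵, 3800) N/C.
F = q(E + v×B) = (1.602×10⁻¹⁹ C)·(-4.73×10⁵, -5.69×10⁵, 3800) = (-7.57×10⁻¹⁴, -9.11×10⁻¹⁴, 6.09×10⁻¹⁶) N.
|F| = 1.18×10⁻¹³ N.

|F| ≈ 1.18×10⁻¹³ N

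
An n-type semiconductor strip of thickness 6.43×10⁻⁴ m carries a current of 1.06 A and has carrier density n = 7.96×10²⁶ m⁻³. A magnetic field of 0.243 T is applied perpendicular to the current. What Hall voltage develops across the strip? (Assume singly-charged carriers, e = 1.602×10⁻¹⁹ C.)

V_H = IB/(n e t).
V_H = (1.06)(0.243)/((7.96×10²⁶)(1.602×10⁻¹⁹)(6.43×10⁻⁴)) ≈ 3.14×10⁻⁶ V.

V_H ≈ 3.14×10⁻⁶ V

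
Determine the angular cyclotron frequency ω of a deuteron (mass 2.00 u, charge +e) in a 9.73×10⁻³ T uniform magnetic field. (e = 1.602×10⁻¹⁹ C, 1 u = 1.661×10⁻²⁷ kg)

ω = |q|B/m.
ω = (1.602×10⁻¹⁹)(9.73×10⁻³)/3.322×10⁻²⁷ ≈ 4.69×10⁵ rad/s.

ω ≈ 4.69×10⁵ rad/s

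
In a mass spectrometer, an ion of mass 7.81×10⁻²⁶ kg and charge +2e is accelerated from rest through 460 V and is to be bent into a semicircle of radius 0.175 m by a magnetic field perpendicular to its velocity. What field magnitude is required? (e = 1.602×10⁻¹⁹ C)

v = √(2|q|V/m) = √(2·3.204×10⁻¹⁹·460/7.81×10⁻²⁶) ≈ 6.143×10⁴ m/s.
B = mv/(|q|r) = (7.81×10⁻²⁶)(6.143×10⁴)/((3.204×10⁻¹⁹)(0.175)) ≈ 0.0856 T.

B ≈ 0.0856 T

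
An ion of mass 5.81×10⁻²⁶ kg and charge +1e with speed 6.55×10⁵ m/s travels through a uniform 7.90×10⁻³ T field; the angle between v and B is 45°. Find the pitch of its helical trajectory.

v∥ = v cosθ = 6.55×10⁵·cos45° ≈ 4.632×10⁵ m/s.
T = 2πm/(|q|B) = 2π(5.81×10⁻²⁶)/((1.602×10⁻¹⁹)(7.90×10⁻³)) ≈ 2.884×10⁻⁴ s.
pitch = v∥ T = (4.632×10⁵)(2.884×10⁻⁴) ≈ 134 m.

p ≈ 134 m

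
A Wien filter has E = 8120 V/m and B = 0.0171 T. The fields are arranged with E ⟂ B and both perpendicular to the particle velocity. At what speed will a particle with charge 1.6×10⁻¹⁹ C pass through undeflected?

v = 4.75×10⁵ m/s

Straight-line motion ⇒ electric and magnetic forces cancel, so E = vB.
v = E/B = 8120/0.0171 = 4.75×10⁵ m/s.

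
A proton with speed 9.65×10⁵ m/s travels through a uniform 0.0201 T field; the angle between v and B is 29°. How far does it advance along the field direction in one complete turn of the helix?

v∥ = v cosθ = 9.65×10⁵·cos29° ≈ 8.440×10⁵ m/s.
T = 2πm/(|q|B) = 2π(1.673×10⁻²⁷)/((1.602×10⁻¹⁹)(0.0201)) ≈ 3.265×10⁻⁶ s.
pitch = v∥ T = (8.440×10⁵)(3.265×10⁻⁶) ≈ 2.76 m.

p ≈ 2.76 m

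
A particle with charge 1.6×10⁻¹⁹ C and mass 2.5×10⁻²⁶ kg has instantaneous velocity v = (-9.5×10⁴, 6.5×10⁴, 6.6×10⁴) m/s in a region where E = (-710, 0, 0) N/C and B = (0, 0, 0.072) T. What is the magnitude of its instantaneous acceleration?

|a| ≈ 5.06×10¹⁰ m/s²

v×B = (4680, 6840, 0) N/C.
E + v×B = (3970, 6840, 0) N/C.
F = q(E + v×B) = (1.6×10⁻¹⁹ C)·(3970, 6840, 0) = (6.35×10⁻¹⁶, 1.09×10⁻¹⁵, 0) N.
|a| = |F|/m = 1.265×10⁻¹⁵/2.5×10⁻²⁶ ≈ 5.06×10¹⁰ m/s².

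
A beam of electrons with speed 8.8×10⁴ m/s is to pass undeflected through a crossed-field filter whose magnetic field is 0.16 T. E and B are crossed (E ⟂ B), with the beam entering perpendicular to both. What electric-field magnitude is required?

For straight-line motion qE = qvB, so E = vB.
E = 8.8×10⁴ × 0.16 = 1.4×10⁴ V/m.

E = 1.4×10⁴ V/m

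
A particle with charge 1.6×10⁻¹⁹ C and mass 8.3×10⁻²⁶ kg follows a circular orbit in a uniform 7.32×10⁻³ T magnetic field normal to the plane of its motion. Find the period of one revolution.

T ≈ 4.45×10⁻⁴ s

The cyclotron period depends only on m, q, B: T = 2πm/(|q|B).
T = 2π(8.3×10⁻²⁶)/((1.6×10⁻¹⁹)(7.32×10⁻³)) ≈ 4.45×10⁻⁴ s.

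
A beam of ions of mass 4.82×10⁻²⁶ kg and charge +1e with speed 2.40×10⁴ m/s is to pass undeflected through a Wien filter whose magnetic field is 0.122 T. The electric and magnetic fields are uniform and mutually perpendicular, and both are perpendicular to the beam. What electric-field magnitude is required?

For straight-line motion qE = qvB, so E = vB.
E = 2.40×10⁴ × 0.122 = 2930 V/m.

E = 2930 V/m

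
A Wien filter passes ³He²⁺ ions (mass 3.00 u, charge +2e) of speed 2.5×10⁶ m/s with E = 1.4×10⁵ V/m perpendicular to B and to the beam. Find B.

Balance of forces in the selector: qE = qvB ⇒ B = E/v.
B = 1.4×10⁵/2.5×10⁶ = 0.056 T.

B = 0.056 T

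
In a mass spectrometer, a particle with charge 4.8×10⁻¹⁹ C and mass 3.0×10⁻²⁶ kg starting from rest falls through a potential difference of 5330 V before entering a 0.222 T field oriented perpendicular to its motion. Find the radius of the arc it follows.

Acceleration: |q|V = ½mv² ⇒ v = √(2|q|V/m) = √(2·4.8×10⁻¹⁹·5330/3.0×10⁻²⁶) ≈ 4.130×10⁵ m/s.
In the field: r = mv/(|q|B) = (3.0×10⁻²⁶)(4.130×10⁵)/((4.8×10⁻¹⁹)(0.222)) ≈ 0.116 m.

r ≈ 0.116 m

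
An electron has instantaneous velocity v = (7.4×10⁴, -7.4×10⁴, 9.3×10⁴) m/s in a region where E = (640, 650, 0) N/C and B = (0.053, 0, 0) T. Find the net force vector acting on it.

v×B = (0, 4930, 3920) N/C.
E + v×B = (640, 5580, 3920) N/C.
F = q(E + v×B) = (−1.602×10⁻¹⁹ C)·(640, 5580, 3920) = (-1.03×10⁻¹⁶, -8.94×10⁻¹⁶, -6.28×10⁻¹⁶) N.

F ≈ (-1.03×10⁻¹⁶, -8.94×10⁻¹⁶, -6.28×10⁻¹⁶) N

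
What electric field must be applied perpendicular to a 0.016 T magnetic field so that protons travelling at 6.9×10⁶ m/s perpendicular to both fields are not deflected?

E = 1.1×10⁵ V/m

For straight-line motion qE = qvB, so E = vB.
E = 6.9×10⁶ × 0.016 = 1.1×10⁵ V/m.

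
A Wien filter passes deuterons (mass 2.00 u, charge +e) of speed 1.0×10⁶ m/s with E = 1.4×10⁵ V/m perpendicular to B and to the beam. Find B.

Balance of forces in the selector: qE = qvB ⇒ B = E/v.
B = 1.4×10⁵/1.0×10⁶ = 0.14 T.

B = 0.14 T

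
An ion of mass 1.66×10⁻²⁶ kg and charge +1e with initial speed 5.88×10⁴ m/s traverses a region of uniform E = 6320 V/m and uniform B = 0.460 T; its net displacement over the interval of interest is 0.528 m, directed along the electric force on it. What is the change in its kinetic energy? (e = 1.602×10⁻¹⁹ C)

ΔKE ≈ 5.35×10⁻¹⁶ J

The magnetic force is always ⟂ v and does no work; only the electric force changes KE.
ΔKE = F_E · d = |q|E d = (1.602×10⁻¹⁹)(6320)(0.528) ≈ 5.35×10⁻¹⁶ J.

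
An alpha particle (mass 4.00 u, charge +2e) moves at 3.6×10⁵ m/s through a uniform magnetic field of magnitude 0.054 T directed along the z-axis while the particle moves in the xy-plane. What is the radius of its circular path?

The magnetic force provides the centripetal force: |q|vB = mv²/r.
r = mv/(|q|B) = (6.644×10⁻²⁷)(3.6×10⁵)/((3.204×10⁻¹⁹)(0.054)) ≈ 0.14 m.

r ≈ 0.14 m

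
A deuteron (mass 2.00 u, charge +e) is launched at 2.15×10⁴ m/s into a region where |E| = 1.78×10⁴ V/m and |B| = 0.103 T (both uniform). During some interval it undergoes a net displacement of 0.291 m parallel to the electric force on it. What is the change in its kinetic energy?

The magnetic force is always ⟂ v and does no work; only the electric force changes KE.
ΔKE = F_E · d = |q|E d = (1.602×10⁻¹⁹)(1.78×10⁴)(0.291) ≈ 8.30×10⁻¹⁶ J.

ΔKE ≈ 8.30×10⁻¹⁶ J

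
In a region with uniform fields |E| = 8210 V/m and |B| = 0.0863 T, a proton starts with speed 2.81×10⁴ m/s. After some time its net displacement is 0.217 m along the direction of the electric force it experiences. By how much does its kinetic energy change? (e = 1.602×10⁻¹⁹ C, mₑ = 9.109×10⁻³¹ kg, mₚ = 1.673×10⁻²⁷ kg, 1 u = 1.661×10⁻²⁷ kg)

ΔKE ≈ 2.85×10⁻¹⁶ J

The magnetic force is always ⟂ v and does no work; only the electric force changes KE.
ΔKE = F_E · d = |q|E d = (1.602×10⁻¹⁹)(8210)(0.217) ≈ 2.85×10⁻¹⁶ J.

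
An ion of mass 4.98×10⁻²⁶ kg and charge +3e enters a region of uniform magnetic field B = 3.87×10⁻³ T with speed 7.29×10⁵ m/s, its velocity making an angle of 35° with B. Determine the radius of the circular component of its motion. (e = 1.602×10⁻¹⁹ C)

v⊥ = v sinθ = 7.29×10⁵·sin35° ≈ 4.181×10⁵ m/s.
r = m v⊥/(|q|B) = (4.98×10⁻²⁶)(4.181×10⁵)/((4.806×10⁻¹⁹)(3.87×10⁻³)) ≈ 11.2 m.

r ≈ 11.2 m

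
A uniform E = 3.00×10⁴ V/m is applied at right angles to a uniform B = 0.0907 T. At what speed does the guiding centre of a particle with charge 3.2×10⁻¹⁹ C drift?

The E×B drift speed is v_d = E/B.
v_d = 3.00×10⁴/0.0907 = 3.31×10⁵ m/s.

v_d ≈ 3.31×10⁵ m/s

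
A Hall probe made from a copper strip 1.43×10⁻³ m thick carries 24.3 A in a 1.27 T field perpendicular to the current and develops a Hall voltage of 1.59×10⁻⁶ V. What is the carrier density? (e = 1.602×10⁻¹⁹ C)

n ≈ 8.47×10²⁸ m⁻³

From V_H = IB/(n e t), n = IB/(V_H e t).
n = (24.3)(1.27)/((1.59×10⁻⁶)(1.602×10⁻¹⁹)(1.43×10⁻³)) ≈ 8.47×10²⁸ m⁻³.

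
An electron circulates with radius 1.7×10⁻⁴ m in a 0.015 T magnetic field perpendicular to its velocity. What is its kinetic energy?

v = |q|Br/m, then KE = ½mv² = (qBr)²/(2m).
v = (1.602×10⁻¹⁹)(0.015)(1.7×10⁻⁴)/9.109×10⁻³¹ ≈ 4.485×10⁵ m/s.
KE = ½(9.109×10⁻³¹)(4.485×10⁵)² ≈ 9.2×10⁻²⁰ J.

KE ≈ 9.2×10⁻²⁰ J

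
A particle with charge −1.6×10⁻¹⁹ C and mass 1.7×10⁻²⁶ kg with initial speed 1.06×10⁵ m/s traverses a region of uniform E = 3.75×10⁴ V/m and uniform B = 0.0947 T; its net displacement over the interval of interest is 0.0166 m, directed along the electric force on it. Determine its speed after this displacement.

B does no work; ΔKE = |q|E d.
½mv_f² = ½mv₀² + |q|Ed = ½(1.7×10⁻²⁶)(1.06×10⁵)² + (1.6×10⁻¹⁹)(3.75×10⁴)(0.0166) ≈ 9.551×10⁻¹⁷ J + 9.960×10⁻¹⁷ J ≈ 1.951×10⁻¹⁶ J.
v_f = √(2·1.951×10⁻¹⁶/1.7×10⁻²⁶) ≈ 1.52×10⁵ m/s.

v_f ≈ 1.52×10⁵ m/s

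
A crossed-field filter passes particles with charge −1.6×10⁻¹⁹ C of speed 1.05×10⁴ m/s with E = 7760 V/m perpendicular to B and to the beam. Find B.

B = 0.739 T

Balance of forces in the selector: qE = qvB ⇒ B = E/v.
B = 7760/1.05×10⁴ = 0.739 T.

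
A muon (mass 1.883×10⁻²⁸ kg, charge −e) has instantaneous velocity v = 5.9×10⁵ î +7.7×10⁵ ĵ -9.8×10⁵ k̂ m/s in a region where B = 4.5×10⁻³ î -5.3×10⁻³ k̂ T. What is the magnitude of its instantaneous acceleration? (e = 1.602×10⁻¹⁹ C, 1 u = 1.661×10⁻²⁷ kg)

v×B = (-4080, -1280, -3460) N/C.
F = q v×B = (−1.602×10⁻¹⁹ C)·(-4080, -1280, -3460) = (6.54×10⁻¹⁶, 2.06×10⁻¹⁶, 5.55×10⁻¹⁶) N.
|a| = |F|/m = 8.819×10⁻¹⁶/1.883×10⁻²⁸ ≈ 4.68×10¹² m/s².

|a| ≈ 4.68×10¹² m/s²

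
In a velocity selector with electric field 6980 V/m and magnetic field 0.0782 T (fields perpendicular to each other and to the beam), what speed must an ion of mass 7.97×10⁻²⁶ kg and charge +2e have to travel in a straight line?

Zero net Lorentz force requires |qE| = |q v×B|, i.e. E = vB.
v = E/B = 6980/0.0782 = 8.93×10⁴ m/s.
The result is independent of the particle's charge and mass.

v = 8.93×10⁴ m/s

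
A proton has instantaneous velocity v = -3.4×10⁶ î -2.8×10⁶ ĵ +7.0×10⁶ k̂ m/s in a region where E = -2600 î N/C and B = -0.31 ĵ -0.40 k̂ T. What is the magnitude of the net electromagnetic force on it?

v×B = (3.29×10⁶, -1.36×10⁶, 1.05×10⁶) N/C.
E + v×B = (3.29×10⁶, -1.36×10⁶, 1.05×10⁶) N/C.
F = q(E + v×B) = (1.602×10⁻¹⁹ C)·(3.29×10⁶, -1.36×10⁶, 1.05×10⁶) = (5.27×10⁻¹³, -2.18×10⁻¹³, 1.69×10⁻¹³) N.
|F| = 5.94×10⁻¹³ N.

|F| ≈ 5.94×10⁻¹³ N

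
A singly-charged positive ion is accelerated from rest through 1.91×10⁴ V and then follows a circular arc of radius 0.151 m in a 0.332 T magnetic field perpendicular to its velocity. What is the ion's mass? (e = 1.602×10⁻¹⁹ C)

Combine |q|V = ½mv² and r = mv/(|q|B): eliminate v to get m = qB²r²/(2V).
m = (1.602×10⁻¹⁹)(0.332)²(0.151)²/(2·1.91×10⁴) ≈ 1.05×10⁻²⁶ kg.

m ≈ 1.05×10⁻²⁶ kg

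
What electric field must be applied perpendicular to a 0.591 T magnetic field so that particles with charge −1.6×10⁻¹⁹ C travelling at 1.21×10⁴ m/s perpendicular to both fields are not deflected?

E = 7150 V/m

For straight-line motion qE = qvB, so E = vB.
E = 1.21×10⁴ × 0.591 = 7150 V/m.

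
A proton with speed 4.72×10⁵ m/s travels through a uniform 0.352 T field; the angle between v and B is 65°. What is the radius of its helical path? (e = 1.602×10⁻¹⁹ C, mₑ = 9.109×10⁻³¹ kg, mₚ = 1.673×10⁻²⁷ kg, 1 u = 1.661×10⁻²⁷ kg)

r ≈ 0.0127 m

v⊥ = v sinθ = 4.72×10⁵·sin65° ≈ 4.278×10⁵ m/s.
r = m v⊥/(|q|B) = (1.673×10⁻²⁷)(4.278×10⁵)/((1.602×10⁻¹⁹)(0.352)) ≈ 0.0127 m.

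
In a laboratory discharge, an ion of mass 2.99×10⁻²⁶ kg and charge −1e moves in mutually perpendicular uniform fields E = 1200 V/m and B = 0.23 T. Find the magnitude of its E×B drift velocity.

The steady drift has the magnetic force balancing the electric force, so v_d = E/B.
v_d = 1200/0.23 = 5200 m/s.

v_d ≈ 5200 m/s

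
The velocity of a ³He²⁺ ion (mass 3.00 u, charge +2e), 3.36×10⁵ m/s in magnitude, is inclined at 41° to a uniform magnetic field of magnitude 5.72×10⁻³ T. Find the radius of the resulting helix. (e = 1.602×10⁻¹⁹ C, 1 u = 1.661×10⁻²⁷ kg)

r ≈ 0.599 m

v⊥ = v sinθ = 3.36×10⁵·sin41° ≈ 2.204×10⁵ m/s.
r = m v⊥/(|q|B) = (4.983×10⁻²⁷)(2.204×10⁵)/((3.204×10⁻¹⁹)(5.72×10⁻³)) ≈ 0.599 m.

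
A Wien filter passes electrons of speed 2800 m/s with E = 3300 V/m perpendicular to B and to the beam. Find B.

Balance of forces in the selector: qE = qvB ⇒ B = E/v.
B = 3300/2800 = 1.2 T.

B = 1.2 T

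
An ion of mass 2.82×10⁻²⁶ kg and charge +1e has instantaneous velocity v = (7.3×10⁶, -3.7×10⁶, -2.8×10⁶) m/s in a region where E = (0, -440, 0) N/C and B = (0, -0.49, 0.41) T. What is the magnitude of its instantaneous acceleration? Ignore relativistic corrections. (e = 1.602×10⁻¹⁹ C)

|a| ≈ 3.12×10¹³ m/s²

v×B = (-2.89×10⁶, -2.99×10⁶, -3.58×10⁶) N/C.
E + v×B = (-2.89×10⁶, -2.99×10⁶, -3.58×10⁶) N/C.
F = q(E + v×B) = (1.602×10⁻¹⁹ C)·(-2.89×10⁶, -2.99×10⁶, -3.58×10⁶) = (-4.63×10⁻¹³, -4.80×10⁻¹³, -5.73×10⁻¹³) N.
|a| = |F|/m = 8.789×10⁻¹³/2.82×10⁻²⁶ ≈ 3.12×10¹³ m/s².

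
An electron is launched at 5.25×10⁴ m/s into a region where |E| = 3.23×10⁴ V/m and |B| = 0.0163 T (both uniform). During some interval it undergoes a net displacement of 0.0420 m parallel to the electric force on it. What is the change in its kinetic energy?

ΔKE ≈ 2.17×10⁻¹⁶ J

The magnetic force is always ⟂ v and does no work; only the electric force changes KE.
ΔKE = F_E · d = |q|E d = (1.602×10⁻¹⁹)(3.23×10⁴)(0.0420) ≈ 2.17×10⁻¹⁶ J.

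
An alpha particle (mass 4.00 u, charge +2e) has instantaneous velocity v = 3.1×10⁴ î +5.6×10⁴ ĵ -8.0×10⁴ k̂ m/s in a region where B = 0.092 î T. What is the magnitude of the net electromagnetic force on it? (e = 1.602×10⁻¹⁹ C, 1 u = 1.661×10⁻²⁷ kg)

|F| ≈ 2.88×10⁻¹⁵ N

v×B = (0, -7360, -5150) N/C.
F = q v×B = (3.204×10⁻¹⁹ C)·(0, -7360, -5150) = (0, -2.36×10⁻¹⁵, -1.65×10⁻¹⁵) N.
|F| = 2.88×10⁻¹⁵ N.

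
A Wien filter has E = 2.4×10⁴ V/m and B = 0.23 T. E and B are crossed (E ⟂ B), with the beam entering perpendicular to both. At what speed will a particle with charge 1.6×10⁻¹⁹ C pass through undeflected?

v = 1.0×10⁵ m/s

Zero net Lorentz force requires |qE| = |q v×B|, i.e. E = vB.
v = E/B = 2.4×10⁴/0.23 = 1.0×10⁵ m/s.
The result is independent of the particle's charge and mass.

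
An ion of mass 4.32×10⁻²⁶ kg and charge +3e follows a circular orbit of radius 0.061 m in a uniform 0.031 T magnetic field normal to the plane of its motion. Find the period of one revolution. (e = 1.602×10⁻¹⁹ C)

T ≈ 1.8×10⁻⁵ s

The cyclotron period depends only on m, q, B: T = 2πm/(|q|B).
T = 2π(4.32×10⁻²⁶)/((4.806×10⁻¹⁹)(0.031)) ≈ 1.8×10⁻⁵ s.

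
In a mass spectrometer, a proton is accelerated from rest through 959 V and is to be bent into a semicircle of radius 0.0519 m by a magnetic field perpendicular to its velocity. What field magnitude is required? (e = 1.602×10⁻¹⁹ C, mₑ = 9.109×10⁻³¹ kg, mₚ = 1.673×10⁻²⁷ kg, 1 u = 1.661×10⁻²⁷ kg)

v = √(2|q|V/m) = √(2·1.602×10⁻¹⁹·959/1.673×10⁻²⁷) ≈ 4.286×10⁵ m/s.
B = mv/(|q|r) = (1.673×10⁻²⁷)(4.286×10⁵)/((1.602×10⁻¹⁹)(0.0519)) ≈ 0.0862 T.

B ≈ 0.0862 T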